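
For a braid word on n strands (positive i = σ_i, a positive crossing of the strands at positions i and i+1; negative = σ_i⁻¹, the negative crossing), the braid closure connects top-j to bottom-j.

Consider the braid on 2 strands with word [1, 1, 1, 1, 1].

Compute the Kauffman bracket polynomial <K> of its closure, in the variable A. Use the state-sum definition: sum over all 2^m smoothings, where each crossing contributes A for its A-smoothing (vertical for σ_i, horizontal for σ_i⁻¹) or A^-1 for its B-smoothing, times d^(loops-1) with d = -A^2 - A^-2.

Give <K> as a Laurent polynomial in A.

-A^7 - A^-1 + A^-5 - A^-9 + A^-13

Derivation:
Braid: s1 s1 s1 s1 s1 on 2 strands, 5 crossings.
Writhe w = (#positive) - (#negative) = 5 - 0 = 5.
Computing the Kauffman bracket via state sum. There are 2^5 = 32 states.
For each crossing: s=0 is the vertical smoothing, s=1 horizontal. Crossing k contributes A^(sign_k * (1 - 2*s_k)); loop factor d = -A^2 - A^-2.
  state 00000: A-exp=+5, loops=2, term = A^5 * d^1
  state 00001: A-exp=+3, loops=1, term = A^3 * d^0
  state 00010: A-exp=+3, loops=1, term = A^3 * d^0
  state 00011: A-exp=+1, loops=2, term = A^1 * d^1
  state 00100: A-exp=+3, loops=1, term = A^3 * d^0
  state 00101: A-exp=+1, loops=2, term = A^1 * d^1
  state 00110: A-exp=+1, loops=2, term = A^1 * d^1
  state 00111: A-exp=-1, loops=3, term = A^-1 * d^2
  state 01000: A-exp=+3, loops=1, term = A^3 * d^0
  state 01001: A-exp=+1, loops=2, term = A^1 * d^1
  state 01010: A-exp=+1, loops=2, term = A^1 * d^1
  state 01011: A-exp=-1, loops=3, term = A^-1 * d^2
  state 01100: A-exp=+1, loops=2, term = A^1 * d^1
  state 01101: A-exp=-1, loops=3, term = A^-1 * d^2
  state 01110: A-exp=-1, loops=3, term = A^-1 * d^2
  state 01111: A-exp=-3, loops=4, term = A^-3 * d^3
  state 10000: A-exp=+3, loops=1, term = A^3 * d^0
  state 10001: A-exp=+1, loops=2, term = A^1 * d^1
  state 10010: A-exp=+1, loops=2, term = A^1 * d^1
  state 10011: A-exp=-1, loops=3, term = A^-1 * d^2
  state 10100: A-exp=+1, loops=2, term = A^1 * d^1
  state 10101: A-exp=-1, loops=3, term = A^-1 * d^2
  state 10110: A-exp=-1, loops=3, term = A^-1 * d^2
  state 10111: A-exp=-3, loops=4, term = A^-3 * d^3
  state 11000: A-exp=+1, loops=2, term = A^1 * d^1
  state 11001: A-exp=-1, loops=3, term = A^-1 * d^2
  state 11010: A-exp=-1, loops=3, term = A^-1 * d^2
  state 11011: A-exp=-3, loops=4, term = A^-3 * d^3
  state 11100: A-exp=-1, loops=3, term = A^-1 * d^2
  state 11101: A-exp=-3, loops=4, term = A^-3 * d^3
  state 11110: A-exp=-3, loops=4, term = A^-3 * d^3
  state 11111: A-exp=-5, loops=5, term = A^-5 * d^4
Collect the terms by A-exponent (count of states per loop number):
Powers of d = -A^2 - A^-2: d^2 = A^4 + 2 + A^-4; d^3 = -A^6 - 3*A^2 - 3*A^-2 - A^-6; d^4 = A^8 + 4*A^4 + 6 + 4*A^-4 + A^-8.
  A^5 * (d) = -A^7 - A^3
  A^3 * (5) = 5*A^3
  A^1 * (10*d) = -10*A^3 - 10*A^-1
  A^-1 * (10*d^2) = 10*A^3 + 20*A^-1 + 10*A^-5
  A^-3 * (5*d^3) = -5*A^3 - 15*A^-1 - 15*A^-5 - 5*A^-9
  A^-5 * (d^4) = A^3 + 4*A^-1 + 6*A^-5 + 4*A^-9 + A^-13
Summing the groups: <K> = -A^7 - A^-1 + A^-5 - A^-9 + A^-13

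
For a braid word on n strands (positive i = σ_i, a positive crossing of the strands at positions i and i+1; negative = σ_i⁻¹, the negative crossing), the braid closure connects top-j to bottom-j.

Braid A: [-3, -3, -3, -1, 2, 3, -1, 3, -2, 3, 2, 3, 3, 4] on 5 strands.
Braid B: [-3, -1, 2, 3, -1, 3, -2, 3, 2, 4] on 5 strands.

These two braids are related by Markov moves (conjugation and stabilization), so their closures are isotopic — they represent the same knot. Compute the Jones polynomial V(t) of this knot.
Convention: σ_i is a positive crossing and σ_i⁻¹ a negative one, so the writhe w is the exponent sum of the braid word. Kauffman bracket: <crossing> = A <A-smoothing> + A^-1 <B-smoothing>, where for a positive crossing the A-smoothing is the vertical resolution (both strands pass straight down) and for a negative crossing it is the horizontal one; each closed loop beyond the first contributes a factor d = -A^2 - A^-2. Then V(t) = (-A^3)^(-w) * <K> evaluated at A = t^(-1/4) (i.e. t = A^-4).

-t^5 + 2*t^4 - 2*t^3 + 3*t^2 - 3*t + 3 - 2*t^-1 + t^-2

Derivation:
Markov-equivalent braids have isotopic closures, hence identical knot invariants. Strip the Markov moves from each word to reach a common short braid β, then compute V(t) once on β.
Braid A: s3^-1 s3^-1 s3^-1 s1^-1 s2 s3 s1^-1 s3 s2^-1 s3 s2 s3 s3 s4 on 5 strands reduces by inverse Markov moves (closure unchanged at each step):
  Destabilize: the word has the form β·s4 where s4 occurs only as the final letter (β ∈ B_4); drop it and the last strand → 4 strands.
  Deconjugate: the word is γ·β·γ⁻¹ with γ = s3^-1 s3^-1 (prefix) and γ⁻¹ = s3 s3 (suffix); strip both.
Reduced to β = s3^-1 s1^-1 s2 s3 s1^-1 s3 s2^-1 s3 s2 on 4 strands, 9 crossings.
Braid B: s3^-1 s1^-1 s2 s3 s1^-1 s3 s2^-1 s3 s2 s4 on 5 strands reduces by inverse Markov moves (closure unchanged at each step):
  Destabilize: the word has the form β·s4 where s4 occurs only as the final letter (β ∈ B_4); drop it and the last strand → 4 strands.
Reduced to β = s3^-1 s1^-1 s2 s3 s1^-1 s3 s2^-1 s3 s2 on 4 strands, 9 crossings.
Both give the same β = s3^-1 s1^-1 s2 s3 s1^-1 s3 s2^-1 s3 s2 on 4 strands, so one state sum suffices:
Braid: s3^-1 s1^-1 s2 s3 s1^-1 s3 s2^-1 s3 s2 on 4 strands, 9 crossings.
Writhe w = (#positive) - (#negative) = 5 - 4 = 1.
Enumerate smoothing states for the bracket polynomial. There are 2^9 = 512 states.
Each crossing splits two ways (0=vertical, 1=horizontal). The state's weight is A^(#A-smoothings - #B-smoothings) * d^(loops - 1).
Tabulate the states by total A-exponent and number of loops L (A-exp: L × count):
  A^9: L=2 ×1
  A^7: L=1 ×3, L=3 ×6
  A^5: L=2 ×26, L=4 ×10
  A^3: L=1 ×21, L=3 ×58, L=5 ×5
  A^1: L=2 ×86, L=4 ×39, L=6 ×1
  A^-1: L=1 ×35, L=3 ×80, L=5 ×11
  A^-3: L=2 ×53, L=4 ×30, L=6 ×1
  A^-5: L=3 ×32, L=5 ×4
  A^-7: L=4 ×9
  A^-9: L=5 ×1
Each group contributes A^e * Σ count * d^(L-1):
Powers of d = -A^2 - A^-2: d^2 = A^4 + 2 + A^-4; d^3 = -A^6 - 3*A^2 - 3*A^-2 - A^-6; d^4 = A^8 + 4*A^4 + 6 + 4*A^-4 + A^-8; d^5 = -A^10 - 5*A^6 - 10*A^2 - 10*A^-2 - 5*A^-6 - A^-10.
  A^9 * (d) = -A^11 - A^7
  A^7 * (3 + 6*d^2) = 6*A^11 + 15*A^7 + 6*A^3
  A^5 * (26*d + 10*d^3) = -10*A^11 - 56*A^7 - 56*A^3 - 10*A^-1
  A^3 * (21 + 58*d^2 + 5*d^4) = 5*A^11 + 78*A^7 + 167*A^3 + 78*A^-1 + 5*A^-5
  A^1 * (86*d + 39*d^3 + d^5) = -A^11 - 44*A^7 - 213*A^3 - 213*A^-1 - 44*A^-5 - A^-9
  A^-1 * (35 + 80*d^2 + 11*d^4) = 11*A^7 + 124*A^3 + 261*A^-1 + 124*A^-5 + 11*A^-9
  A^-3 * (53*d + 30*d^3 + d^5) = -A^7 - 35*A^3 - 153*A^-1 - 153*A^-5 - 35*A^-9 - A^-13
  A^-5 * (32*d^2 + 4*d^4) = 4*A^3 + 48*A^-1 + 88*A^-5 + 48*A^-9 + 4*A^-13
  A^-7 * (9*d^3) = -9*A^-1 - 27*A^-5 - 27*A^-9 - 9*A^-13
  A^-9 * (d^4) = A^-1 + 4*A^-5 + 6*A^-9 + 4*A^-13 + A^-17
Summing the groups: <K> = -A^11 + 2*A^7 - 3*A^3 + 3*A^-1 - 3*A^-5 + 2*A^-9 - 2*A^-13 + A^-17
Normalise by the writhe: (-A^3)^(-w) = (-A^3)^(-1) = -A^-3, so f(A) = -A^-3 * <K> = A^8 - 2*A^4 + 3 - 3*A^-4 + 3*A^-8 - 2*A^-12 + 2*A^-16 - A^-20.
Substitute A = t^(-1/4), i.e. A^e → t^(-e/4): V(t) = -t^5 + 2*t^4 - 2*t^3 + 3*t^2 - 3*t + 3 - 2*t^-1 + t^-2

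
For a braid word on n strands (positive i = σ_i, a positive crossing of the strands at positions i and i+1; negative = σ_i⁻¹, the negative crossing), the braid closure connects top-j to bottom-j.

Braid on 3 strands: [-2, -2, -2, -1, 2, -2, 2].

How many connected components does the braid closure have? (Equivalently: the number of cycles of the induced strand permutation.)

Track the strand permutation on 3 strands, starting from identity.
  step 1: s2^-1 swaps positions 2,3 -> [1 3 2]
  step 2: s2^-1 swaps positions 2,3 -> [1 2 3]
  step 3: s2^-1 swaps positions 2,3 -> [1 3 2]
  step 4: s1^-1 swaps positions 1,2 -> [3 1 2]
  step 5: s2 swaps positions 2,3 -> [3 2 1]
  step 6: s2^-1 swaps positions 2,3 -> [3 1 2]
  step 7: s2 swaps positions 2,3 -> [3 2 1]
Final permutation (position -> original strand): [3 2 1]
Closure components = cycle count of this permutation = 2.

Answer: 2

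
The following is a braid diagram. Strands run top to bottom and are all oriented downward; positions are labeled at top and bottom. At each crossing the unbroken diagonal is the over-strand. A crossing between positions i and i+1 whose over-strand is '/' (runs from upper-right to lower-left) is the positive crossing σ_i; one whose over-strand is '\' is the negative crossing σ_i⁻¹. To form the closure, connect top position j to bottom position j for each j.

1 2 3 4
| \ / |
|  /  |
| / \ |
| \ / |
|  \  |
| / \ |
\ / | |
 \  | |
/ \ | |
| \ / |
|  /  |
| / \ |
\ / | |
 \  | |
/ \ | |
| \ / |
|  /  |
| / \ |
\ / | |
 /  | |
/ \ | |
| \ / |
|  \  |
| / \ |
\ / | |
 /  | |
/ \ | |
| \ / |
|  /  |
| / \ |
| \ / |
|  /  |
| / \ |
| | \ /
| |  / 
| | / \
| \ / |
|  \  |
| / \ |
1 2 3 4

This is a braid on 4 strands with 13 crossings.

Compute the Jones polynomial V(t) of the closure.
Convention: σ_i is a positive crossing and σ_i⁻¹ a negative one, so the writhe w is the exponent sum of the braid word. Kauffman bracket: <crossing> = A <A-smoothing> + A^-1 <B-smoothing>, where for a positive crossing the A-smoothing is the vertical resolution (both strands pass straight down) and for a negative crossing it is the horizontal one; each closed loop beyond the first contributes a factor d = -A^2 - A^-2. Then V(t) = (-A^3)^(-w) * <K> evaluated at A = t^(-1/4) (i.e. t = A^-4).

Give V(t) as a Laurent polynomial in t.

Reading the diagram top to bottom ('/'-over between positions i,i+1 = s_i, '\'-over = s_i^-1): braid word = s2 s2^-1 s1^-1 s2 s1^-1 s2 s1 s2^-1 s1 s2 s2 s3 s2^-1.
The presented braid s2 s2^-1 s1^-1 s2 s1^-1 s2 s1 s2^-1 s1 s2 s2 s3 s2^-1 on 4 strands reduces by inverse Markov moves (closure unchanged at each step):
  Deconjugate: the word is γ·β·γ⁻¹ with γ = s2 (prefix) and γ⁻¹ = s2^-1 (suffix); strip both.
  Destabilize: the word has the form β·s3 where s3 occurs only as the final letter (β ∈ B_3); drop it and the last strand → 3 strands.
  Deconjugate: the word is γ·β·γ⁻¹ with γ = s2^-1 (prefix) and γ⁻¹ = s2 (suffix); strip both.
Reduced to β = s1^-1 s2 s1^-1 s2 s1 s2^-1 s1 s2 on 3 strands, 8 crossings.
Compute on β:
Braid: s1^-1 s2 s1^-1 s2 s1 s2^-1 s1 s2 on 3 strands, 8 crossings.
Writhe w = (#positive) - (#negative) = 5 - 3 = 2.
Enumerate smoothing states for the bracket polynomial. There are 2^8 = 256 states.
For each crossing: s=0 is the vertical smoothing, s=1 horizontal. Crossing k contributes A^(sign_k * (1 - 2*s_k)); loop factor d = -A^2 - A^-2.
Tabulate the states by total A-exponent and number of loops L (A-exp: L × count):
  A^8: L=2 ×1
  A^6: L=1 ×3, L=3 ×5
  A^4: L=2 ×22, L=4 ×6
  A^2: L=1 ×18, L=3 ×37, L=5 ×1
  A^0: L=2 ×58, L=4 ×12
  A^-2: L=1 ×24, L=3 ×31, L=5 ×1
  A^-4: L=2 ×23, L=4 ×5
  A^-6: L=3 ×8
  A^-8: L=4 ×1
Each group contributes A^e * Σ count * d^(L-1):
Powers of d = -A^2 - A^-2: d^2 = A^4 + 2 + A^-4; d^3 = -A^6 - 3*A^2 - 3*A^-2 - A^-6; d^4 = A^8 + 4*A^4 + 6 + 4*A^-4 + A^-8.
  A^8 * (d) = -A^10 - A^6
  A^6 * (3 + 5*d^2) = 5*A^10 + 13*A^6 + 5*A^2
  A^4 * (22*d + 6*d^3) = -6*A^10 - 40*A^6 - 40*A^2 - 6*A^-2
  A^2 * (18 + 37*d^2 + d^4) = A^10 + 41*A^6 + 98*A^2 + 41*A^-2 + A^-6
  A^0 * (58*d + 12*d^3) = -12*A^6 - 94*A^2 - 94*A^-2 - 12*A^-6
  A^-2 * (24 + 31*d^2 + d^4) = A^6 + 35*A^2 + 92*A^-2 + 35*A^-6 + A^-10
  A^-4 * (23*d + 5*d^3) = -5*A^2 - 38*A^-2 - 38*A^-6 - 5*A^-10
  A^-6 * (8*d^2) = 8*A^-2 + 16*A^-6 + 8*A^-10
  A^-8 * (d^3) = -A^-2 - 3*A^-6 - 3*A^-10 - A^-14
Summing the groups: <K> = -A^10 + 2*A^6 - A^2 + 2*A^-2 - A^-6 + A^-10 - A^-14
Normalise by the writhe: (-A^3)^(-w) = (-A^3)^(-2) = A^-6, so f(A) = A^-6 * <K> = -A^4 + 2 - A^-4 + 2*A^-8 - A^-12 + A^-16 - A^-20.
Substitute A = t^(-1/4), i.e. A^e → t^(-e/4): V(t) = -t^5 + t^4 - t^3 + 2*t^2 - t + 2 - t^-1

Answer: -t^5 + t^4 - t^3 + 2*t^2 - t + 2 - t^-1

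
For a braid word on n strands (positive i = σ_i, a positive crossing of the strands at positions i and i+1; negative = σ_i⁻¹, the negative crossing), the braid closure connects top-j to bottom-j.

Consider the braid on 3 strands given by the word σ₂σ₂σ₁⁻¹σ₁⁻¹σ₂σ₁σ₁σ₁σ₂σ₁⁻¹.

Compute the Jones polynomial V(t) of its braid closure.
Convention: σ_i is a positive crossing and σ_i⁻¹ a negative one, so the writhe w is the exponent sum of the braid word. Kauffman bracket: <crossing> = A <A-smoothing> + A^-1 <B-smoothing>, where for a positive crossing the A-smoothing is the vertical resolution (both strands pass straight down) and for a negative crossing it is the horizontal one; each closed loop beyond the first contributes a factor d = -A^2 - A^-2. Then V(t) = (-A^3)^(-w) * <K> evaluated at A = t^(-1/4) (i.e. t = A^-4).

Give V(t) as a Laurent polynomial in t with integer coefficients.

Braid: s2 s2 s1^-1 s1^-1 s2 s1 s1 s1 s2 s1^-1 on 3 strands, 10 crossings.
Writhe w = (#positive) - (#negative) = 7 - 3 = 4.
Enumerate smoothing states for the bracket polynomial. There are 2^10 = 1024 states.
Smooth each crossing (0=||, 1=⌣⌢); contribution A^(Σ sign_k(1-2s_k)) * d^(L-1).
Tabulate the states by total A-exponent and number of loops L (A-exp: L × count):
  A^10: L=4 ×1
  A^8: L=3 ×7, L=5 ×3
  A^6: L=2 ×19, L=4 ×23, L=6 ×3
  A^4: L=1 ×20, L=3 ×75, L=5 ×24, L=7 ×1
  A^2: L=2 ×114, L=4 ×86, L=6 ×10
  A^0: L=1 ×51, L=3 ×155, L=5 ×45, L=7 ×1
  A^-2: L=2 ×102, L=4 ×98, L=6 ×10
  A^-4: L=3 ×89, L=5 ×30, L=7 ×1
  A^-6: L=4 ×41, L=6 ×4
  A^-8: L=5 ×10
  A^-10: L=6 ×1
Each group contributes A^e * Σ count * d^(L-1):
Powers of d = -A^2 - A^-2: d^2 = A^4 + 2 + A^-4; d^3 = -A^6 - 3*A^2 - 3*A^-2 - A^-6; d^4 = A^8 + 4*A^4 + 6 + 4*A^-4 + A^-8; d^5 = -A^10 - 5*A^6 - 10*A^2 - 10*A^-2 - 5*A^-6 - A^-10; d^6 = A^12 + 6*A^8 + 15*A^4 + 20 + 15*A^-4 + 6*A^-8 + A^-12.
  A^10 * (d^3) = -A^16 - 3*A^12 - 3*A^8 - A^4
  A^8 * (7*d^2 + 3*d^4) = 3*A^16 + 19*A^12 + 32*A^8 + 19*A^4 + 3
  A^6 * (19*d + 23*d^3 + 3*d^5) = -3*A^16 - 38*A^12 - 118*A^8 - 118*A^4 - 38 - 3*A^-4
  A^4 * (20 + 75*d^2 + 24*d^4 + d^6) = A^16 + 30*A^12 + 186*A^8 + 334*A^4 + 186 + 30*A^-4 + A^-8
  A^2 * (114*d + 86*d^3 + 10*d^5) = -10*A^12 - 136*A^8 - 472*A^4 - 472 - 136*A^-4 - 10*A^-8
  A^0 * (51 + 155*d^2 + 45*d^4 + d^6) = A^12 + 51*A^8 + 350*A^4 + 651 + 350*A^-4 + 51*A^-8 + A^-12
  A^-2 * (102*d + 98*d^3 + 10*d^5) = -10*A^8 - 148*A^4 - 496 - 496*A^-4 - 148*A^-8 - 10*A^-12
  A^-4 * (89*d^2 + 30*d^4 + d^6) = A^8 + 36*A^4 + 224 + 378*A^-4 + 224*A^-8 + 36*A^-12 + A^-16
  A^-6 * (41*d^3 + 4*d^5) = -4*A^4 - 61 - 163*A^-4 - 163*A^-8 - 61*A^-12 - 4*A^-16
  A^-8 * (10*d^4) = 10 + 40*A^-4 + 60*A^-8 + 40*A^-12 + 10*A^-16
  A^-10 * (d^5) = -1 - 5*A^-4 - 10*A^-8 - 10*A^-12 - 5*A^-16 - A^-20
Summing the groups: <K> = -A^12 + 3*A^8 - 4*A^4 + 6 - 5*A^-4 + 5*A^-8 - 4*A^-12 + 2*A^-16 - A^-20
Normalise by the writhe: (-A^3)^(-w) = (-A^3)^(-4) = A^-12, so f(A) = A^-12 * <K> = -1 + 3*A^-4 - 4*A^-8 + 6*A^-12 - 5*A^-16 + 5*A^-20 - 4*A^-24 + 2*A^-28 - A^-32.
Substitute A = t^(-1/4), i.e. A^e → t^(-e/4): V(t) = -t^8 + 2*t^7 - 4*t^6 + 5*t^5 - 5*t^4 + 6*t^3 - 4*t^2 + 3*t - 1

Answer: -t^8 + 2*t^7 - 4*t^6 + 5*t^5 - 5*t^4 + 6*t^3 - 4*t^2 + 3*t - 1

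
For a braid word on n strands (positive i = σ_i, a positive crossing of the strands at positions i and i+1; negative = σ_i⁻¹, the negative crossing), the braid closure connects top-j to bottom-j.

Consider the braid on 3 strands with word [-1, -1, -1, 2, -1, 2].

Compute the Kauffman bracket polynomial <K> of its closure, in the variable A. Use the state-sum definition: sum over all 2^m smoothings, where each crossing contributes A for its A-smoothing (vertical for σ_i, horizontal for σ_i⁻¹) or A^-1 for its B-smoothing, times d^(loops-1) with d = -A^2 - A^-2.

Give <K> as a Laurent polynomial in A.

Braid: s1^-1 s1^-1 s1^-1 s2 s1^-1 s2 on 3 strands, 6 crossings.
Writhe w = (#positive) - (#negative) = 2 - 4 = -2.
State-sum expansion of <K>. There are 2^6 = 64 states.
Smooth each crossing (0=||, 1=⌣⌢); contribution A^(Σ sign_k(1-2s_k)) * d^(L-1).
Tabulate the states by total A-exponent and number of loops L (A-exp: L × count):
  A^6: L=5 ×1
  A^4: L=4 ×6
  A^2: L=3 ×15
  A^0: L=2 ×19, L=4 ×1
  A^-2: L=1 ×11, L=3 ×4
  A^-4: L=2 ×6
  A^-6: L=3 ×1
Each group contributes A^e * Σ count * d^(L-1):
Powers of d = -A^2 - A^-2: d^2 = A^4 + 2 + A^-4; d^3 = -A^6 - 3*A^2 - 3*A^-2 - A^-6; d^4 = A^8 + 4*A^4 + 6 + 4*A^-4 + A^-8.
  A^6 * (d^4) = A^14 + 4*A^10 + 6*A^6 + 4*A^2 + A^-2
  A^4 * (6*d^3) = -6*A^10 - 18*A^6 - 18*A^2 - 6*A^-2
  A^2 * (15*d^2) = 15*A^6 + 30*A^2 + 15*A^-2
  A^0 * (19*d + d^3) = -A^6 - 22*A^2 - 22*A^-2 - A^-6
  A^-2 * (11 + 4*d^2) = 4*A^2 + 19*A^-2 + 4*A^-6
  A^-4 * (6*d) = -6*A^-2 - 6*A^-6
  A^-6 * (d^2) = A^-2 + 2*A^-6 + A^-10
Summing the groups: <K> = A^14 - 2*A^10 + 2*A^6 - 2*A^2 + 2*A^-2 - A^-6 + A^-10

Answer: A^14 - 2*A^10 + 2*A^6 - 2*A^2 + 2*A^-2 - A^-6 + A^-10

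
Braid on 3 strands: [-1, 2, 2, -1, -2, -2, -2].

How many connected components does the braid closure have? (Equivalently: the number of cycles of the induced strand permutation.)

Track the strand permutation on 3 strands, starting from identity.
  step 1: s1^-1 swaps positions 1,2 -> [2 1 3]
  step 2: s2 swaps positions 2,3 -> [2 3 1]
  step 3: s2 swaps positions 2,3 -> [2 1 3]
  step 4: s1^-1 swaps positions 1,2 -> [1 2 3]
  step 5: s2^-1 swaps positions 2,3 -> [1 3 2]
  step 6: s2^-1 swaps positions 2,3 -> [1 2 3]
  step 7: s2^-1 swaps positions 2,3 -> [1 3 2]
Final permutation (position -> original strand): [1 3 2]
Closure components = cycle count of this permutation = 2.

Answer: 2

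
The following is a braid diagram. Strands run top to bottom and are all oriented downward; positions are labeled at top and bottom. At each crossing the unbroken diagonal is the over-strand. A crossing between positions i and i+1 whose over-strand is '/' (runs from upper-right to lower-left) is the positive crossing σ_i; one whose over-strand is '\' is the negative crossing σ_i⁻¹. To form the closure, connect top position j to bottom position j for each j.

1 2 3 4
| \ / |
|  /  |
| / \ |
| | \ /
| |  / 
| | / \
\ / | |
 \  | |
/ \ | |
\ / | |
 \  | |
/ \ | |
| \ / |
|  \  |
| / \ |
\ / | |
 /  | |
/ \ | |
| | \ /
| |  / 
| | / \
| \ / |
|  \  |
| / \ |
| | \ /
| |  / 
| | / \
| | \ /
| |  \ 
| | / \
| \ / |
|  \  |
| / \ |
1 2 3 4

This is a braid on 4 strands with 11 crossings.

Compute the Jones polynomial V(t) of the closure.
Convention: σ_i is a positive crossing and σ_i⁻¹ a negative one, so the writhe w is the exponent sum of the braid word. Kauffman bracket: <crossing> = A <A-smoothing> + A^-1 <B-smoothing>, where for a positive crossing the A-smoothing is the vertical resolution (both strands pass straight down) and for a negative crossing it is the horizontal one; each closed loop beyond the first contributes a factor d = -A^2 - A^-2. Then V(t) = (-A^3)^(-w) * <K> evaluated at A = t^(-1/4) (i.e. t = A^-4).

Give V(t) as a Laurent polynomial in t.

Reading the diagram top to bottom ('/'-over between positions i,i+1 = s_i, '\'-over = s_i^-1): braid word = s2 s3 s1^-1 s1^-1 s2^-1 s1 s3 s2^-1 s3 s3^-1 s2^-1.
The presented braid s2 s3 s1^-1 s1^-1 s2^-1 s1 s3 s2^-1 s3 s3^-1 s2^-1 on 4 strands reduces by inverse Markov moves (closure unchanged at each step):
  Deconjugate: the word is γ·β·γ⁻¹ with γ = s2 s3 (prefix) and γ⁻¹ = s3^-1 s2^-1 (suffix); strip both.
Reduced to β = s1^-1 s1^-1 s2^-1 s1 s3 s2^-1 s3 on 4 strands, 7 crossings.
Compute on β:
Braid: s1^-1 s1^-1 s2^-1 s1 s3 s2^-1 s3 on 4 strands, 7 crossings.
Writhe w = (#positive) - (#negative) = 3 - 4 = -1.
Enumerate smoothing states for the bracket polynomial. There are 2^7 = 128 states.
Smooth each crossing (0=||, 1=⌣⌢); contribution A^(Σ sign_k(1-2s_k)) * d^(L-1).
Tabulate the states by total A-exponent and number of loops L (A-exp: L × count):
  A^7: L=4 ×1
  A^5: L=3 ×7
  A^3: L=2 ×17, L=4 ×4
  A^1: L=1 ×14, L=3 ×20, L=5 ×1
  A^-1: L=2 ×27, L=4 ×8
  A^-3: L=1 ×5, L=3 ×15, L=5 ×1
  A^-5: L=2 ×4, L=4 ×3
  A^-7: L=3 ×1
Each group contributes A^e * Σ count * d^(L-1):
Powers of d = -A^2 - A^-2: d^2 = A^4 + 2 + A^-4; d^3 = -A^6 - 3*A^2 - 3*A^-2 - A^-6; d^4 = A^8 + 4*A^4 + 6 + 4*A^-4 + A^-8.
  A^7 * (d^3) = -A^13 - 3*A^9 - 3*A^5 - A
  A^5 * (7*d^2) = 7*A^9 + 14*A^5 + 7*A
  A^3 * (17*d + 4*d^3) = -4*A^9 - 29*A^5 - 29*A - 4*A^-3
  A^1 * (14 + 20*d^2 + d^4) = A^9 + 24*A^5 + 60*A + 24*A^-3 + A^-7
  A^-1 * (27*d + 8*d^3) = -8*A^5 - 51*A - 51*A^-3 - 8*A^-7
  A^-3 * (5 + 15*d^2 + d^4) = A^5 + 19*A + 41*A^-3 + 19*A^-7 + A^-11
  A^-5 * (4*d + 3*d^3) = -3*A - 13*A^-3 - 13*A^-7 - 3*A^-11
  A^-7 * (d^2) = A^-3 + 2*A^-7 + A^-11
Summing the groups: <K> = -A^13 + A^9 - A^5 + 2*A - 2*A^-3 + A^-7 - A^-11
Normalise by the writhe: (-A^3)^(-w) = (-A^3)^(1) = -A^3, so f(A) = -A^3 * <K> = A^16 - A^12 + A^8 - 2*A^4 + 2 - A^-4 + A^-8.
Substitute A = t^(-1/4), i.e. A^e → t^(-e/4): V(t) = t^2 - t + 2 - 2*t^-1 + t^-2 - t^-3 + t^-4

Answer: t^2 - t + 2 - 2*t^-1 + t^-2 - t^-3 + t^-4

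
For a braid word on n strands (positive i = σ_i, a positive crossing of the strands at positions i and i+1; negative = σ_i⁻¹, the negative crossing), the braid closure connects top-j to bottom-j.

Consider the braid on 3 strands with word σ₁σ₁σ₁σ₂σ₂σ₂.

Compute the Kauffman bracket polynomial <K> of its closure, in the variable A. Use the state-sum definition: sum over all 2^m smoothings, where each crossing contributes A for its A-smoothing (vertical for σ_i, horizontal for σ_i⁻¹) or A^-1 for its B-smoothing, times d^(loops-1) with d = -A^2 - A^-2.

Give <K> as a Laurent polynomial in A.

A^10 + 2*A^2 - 2*A^-2 + A^-6 - 2*A^-10 + A^-14

Derivation:
Braid: s1 s1 s1 s2 s2 s2 on 3 strands, 6 crossings.
Writhe w = (#positive) - (#negative) = 6 - 0 = 6.
Computing the Kauffman bracket via state sum. There are 2^6 = 64 states.
For each crossing: s=0 is the vertical smoothing, s=1 horizontal. Crossing k contributes A^(sign_k * (1 - 2*s_k)); loop factor d = -A^2 - A^-2.
Tabulate the states by total A-exponent and number of loops L (A-exp: L × count):
  A^6: L=3 ×1
  A^4: L=2 ×6
  A^2: L=1 ×9, L=3 ×6
  A^0: L=2 ×18, L=4 ×2
  A^-2: L=3 ×15
  A^-4: L=4 ×6
  A^-6: L=5 ×1
Each group contributes A^e * Σ count * d^(L-1):
Powers of d = -A^2 - A^-2: d^2 = A^4 + 2 + A^-4; d^3 = -A^6 - 3*A^2 - 3*A^-2 - A^-6; d^4 = A^8 + 4*A^4 + 6 + 4*A^-4 + A^-8.
  A^6 * (d^2) = A^10 + 2*A^6 + A^2
  A^4 * (6*d) = -6*A^6 - 6*A^2
  A^2 * (9 + 6*d^2) = 6*A^6 + 21*A^2 + 6*A^-2
  A^0 * (18*d + 2*d^3) = -2*A^6 - 24*A^2 - 24*A^-2 - 2*A^-6
  A^-2 * (15*d^2) = 15*A^2 + 30*A^-2 + 15*A^-6
  A^-4 * (6*d^3) = -6*A^2 - 18*A^-2 - 18*A^-6 - 6*A^-10
  A^-6 * (d^4) = A^2 + 4*A^-2 + 6*A^-6 + 4*A^-10 + A^-14
Summing the groups: <K> = A^10 + 2*A^2 - 2*A^-2 + A^-6 - 2*A^-10 + A^-14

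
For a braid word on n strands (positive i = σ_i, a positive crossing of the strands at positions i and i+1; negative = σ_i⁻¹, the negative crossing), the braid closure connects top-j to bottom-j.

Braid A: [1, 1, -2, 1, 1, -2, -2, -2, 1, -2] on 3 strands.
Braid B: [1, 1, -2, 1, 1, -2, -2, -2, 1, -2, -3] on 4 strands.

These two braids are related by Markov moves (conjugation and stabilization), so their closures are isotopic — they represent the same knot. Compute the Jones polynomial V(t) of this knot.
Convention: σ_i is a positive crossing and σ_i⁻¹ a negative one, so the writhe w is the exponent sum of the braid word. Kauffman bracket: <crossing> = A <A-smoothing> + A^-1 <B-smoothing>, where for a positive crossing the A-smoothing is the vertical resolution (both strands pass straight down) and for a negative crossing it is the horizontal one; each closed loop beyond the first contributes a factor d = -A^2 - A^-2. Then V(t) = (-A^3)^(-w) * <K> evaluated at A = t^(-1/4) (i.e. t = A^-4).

Markov-equivalent braids have isotopic closures, hence identical knot invariants. Strip the Markov moves from each word to reach a common short braid β, then compute V(t) once on β.
Braid A: s1 s1 s2^-1 s1 s1 s2^-1 s2^-1 s2^-1 s1 s2^-1 on 3 strands has no conjugating prefix/suffix or stabilization to strip; take β = s1 s1 s2^-1 s1 s1 s2^-1 s2^-1 s2^-1 s1 s2^-1.
Braid B: s1 s1 s2^-1 s1 s1 s2^-1 s2^-1 s2^-1 s1 s2^-1 s3^-1 on 4 strands reduces by inverse Markov moves (closure unchanged at each step):
  Destabilize: the word has the form β·s3^-1 where s3^-1 occurs only as the final letter (β ∈ B_3); drop it and the last strand → 3 strands.
Reduced to β = s1 s1 s2^-1 s1 s1 s2^-1 s2^-1 s2^-1 s1 s2^-1 on 3 strands, 10 crossings.
Both give the same β = s1 s1 s2^-1 s1 s1 s2^-1 s2^-1 s2^-1 s1 s2^-1 on 3 strands, so one state sum suffices:
Braid: s1 s1 s2^-1 s1 s1 s2^-1 s2^-1 s2^-1 s1 s2^-1 on 3 strands, 10 crossings.
Writhe w = (#positive) - (#negative) = 5 - 5 = 0.
Enumerate smoothing states for the bracket polynomial. There are 2^10 = 1024 states.
Smooth each crossing (0=||, 1=⌣⌢); contribution A^(Σ sign_k(1-2s_k)) * d^(L-1).
Tabulate the states by total A-exponent and number of loops L (A-exp: L × count):
  A^10: L=6 ×1
  A^8: L=5 ×10
  A^6: L=4 ×43, L=6 ×2
  A^4: L=3 ×98, L=5 ×22
  A^2: L=2 ×121, L=4 ×83, L=6 ×6
  A^0: L=1 ×73, L=3 ×140, L=5 ×38, L=7 ×1
  A^-2: L=2 ×121, L=4 ×79, L=6 ×10
  A^-4: L=3 ×95, L=5 ×24, L=7 ×1
  A^-6: L=4 ×42, L=6 ×3
  A^-8: L=5 ×10
  A^-10: L=6 ×1
Each group contributes A^e * Σ count * d^(L-1):
Powers of d = -A^2 - A^-2: d^2 = A^4 + 2 + A^-4; d^3 = -A^6 - 3*A^2 - 3*A^-2 - A^-6; d^4 = A^8 + 4*A^4 + 6 + 4*A^-4 + A^-8; d^5 = -A^10 - 5*A^6 - 10*A^2 - 10*A^-2 - 5*A^-6 - A^-10; d^6 = A^12 + 6*A^8 + 15*A^4 + 20 + 15*A^-4 + 6*A^-8 + A^-12.
  A^10 * (d^5) = -A^20 - 5*A^16 - 10*A^12 - 10*A^8 - 5*A^4 - 1
  A^8 * (10*d^4) = 10*A^16 + 40*A^12 + 60*A^8 + 40*A^4 + 10
  A^6 * (43*d^3 + 2*d^5) = -2*A^16 - 53*A^12 - 149*A^8 - 149*A^4 - 53 - 2*A^-4
  A^4 * (98*d^2 + 22*d^4) = 22*A^12 + 186*A^8 + 328*A^4 + 186 + 22*A^-4
  A^2 * (121*d + 83*d^3 + 6*d^5) = -6*A^12 - 113*A^8 - 430*A^4 - 430 - 113*A^-4 - 6*A^-8
  A^0 * (73 + 140*d^2 + 38*d^4 + d^6) = A^12 + 44*A^8 + 307*A^4 + 601 + 307*A^-4 + 44*A^-8 + A^-12
  A^-2 * (121*d + 79*d^3 + 10*d^5) = -10*A^8 - 129*A^4 - 458 - 458*A^-4 - 129*A^-8 - 10*A^-12
  A^-4 * (95*d^2 + 24*d^4 + d^6) = A^8 + 30*A^4 + 206 + 354*A^-4 + 206*A^-8 + 30*A^-12 + A^-16
  A^-6 * (42*d^3 + 3*d^5) = -3*A^4 - 57 - 156*A^-4 - 156*A^-8 - 57*A^-12 - 3*A^-16
  A^-8 * (10*d^4) = 10 + 40*A^-4 + 60*A^-8 + 40*A^-12 + 10*A^-16
  A^-10 * (d^5) = -1 - 5*A^-4 - 10*A^-8 - 10*A^-12 - 5*A^-16 - A^-20
Summing the groups: <K> = -A^20 + 3*A^16 - 6*A^12 + 9*A^8 - 11*A^4 + 13 - 11*A^-4 + 9*A^-8 - 6*A^-12 + 3*A^-16 - A^-20
Normalise by the writhe: (-A^3)^(-w) = (-A^3)^(0) = 1, so f(A) = 1 * <K> = -A^20 + 3*A^16 - 6*A^12 + 9*A^8 - 11*A^4 + 13 - 11*A^-4 + 9*A^-8 - 6*A^-12 + 3*A^-16 - A^-20.
Substitute A = t^(-1/4), i.e. A^e → t^(-e/4): V(t) = -t^5 + 3*t^4 - 6*t^3 + 9*t^2 - 11*t + 13 - 11*t^-1 + 9*t^-2 - 6*t^-3 + 3*t^-4 - t^-5

Answer: -t^5 + 3*t^4 - 6*t^3 + 9*t^2 - 11*t + 13 - 11*t^-1 + 9*t^-2 - 6*t^-3 + 3*t^-4 - t^-5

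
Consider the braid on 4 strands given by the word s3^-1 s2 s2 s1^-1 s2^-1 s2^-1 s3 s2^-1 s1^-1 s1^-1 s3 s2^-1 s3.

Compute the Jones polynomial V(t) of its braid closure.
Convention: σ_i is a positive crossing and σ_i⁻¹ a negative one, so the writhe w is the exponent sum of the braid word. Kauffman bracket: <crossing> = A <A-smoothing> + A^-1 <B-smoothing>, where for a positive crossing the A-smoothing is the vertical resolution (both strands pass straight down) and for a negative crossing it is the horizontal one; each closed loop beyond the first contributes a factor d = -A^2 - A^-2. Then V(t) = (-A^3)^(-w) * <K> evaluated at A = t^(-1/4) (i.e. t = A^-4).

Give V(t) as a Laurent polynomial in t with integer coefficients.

The presented braid s3^-1 s2 s2 s1^-1 s2^-1 s2^-1 s3 s2^-1 s1^-1 s1^-1 s3 s2^-1 s3 on 4 strands reduces by inverse Markov moves (closure unchanged at each step):
  Deconjugate: the word is γ·β·γ⁻¹ with γ = s3^-1 (prefix) and γ⁻¹ = s3 (suffix); strip both.
  Deconjugate: the word is γ·β·γ⁻¹ with γ = s2 (prefix) and γ⁻¹ = s2^-1 (suffix); strip both.
Reduced to β = s2 s1^-1 s2^-1 s2^-1 s3 s2^-1 s1^-1 s1^-1 s3 on 4 strands, 9 crossings.
Compute on β:
Braid: s2 s1^-1 s2^-1 s2^-1 s3 s2^-1 s1^-1 s1^-1 s3 on 4 strands, 9 crossings.
Writhe w = (#positive) - (#negative) = 3 - 6 = -3.
Computing the Kauffman bracket via state sum. There are 2^9 = 512 states.
For each crossing: s=0 is the vertical smoothing, s=1 horizontal. Crossing k contributes A^(sign_k * (1 - 2*s_k)); loop factor d = -A^2 - A^-2.
Tabulate the states by total A-exponent and number of loops L (A-exp: L × count):
  A^9: L=6 ×1
  A^7: L=5 ×9
  A^5: L=4 ×35, L=6 ×1
  A^3: L=3 ×73, L=5 ×11
  A^1: L=2 ×82, L=4 ×43, L=6 ×1
  A^-1: L=1 ×40, L=3 ×79, L=5 ×7
  A^-3: L=2 ×63, L=4 ×21
  A^-5: L=1 ×9, L=3 ×26, L=5 ×1
  A^-7: L=2 ×6, L=4 ×3
  A^-9: L=3 ×1
Each group contributes A^e * Σ count * d^(L-1):
Powers of d = -A^2 - A^-2: d^2 = A^4 + 2 + A^-4; d^3 = -A^6 - 3*A^2 - 3*A^-2 - A^-6; d^4 = A^8 + 4*A^4 + 6 + 4*A^-4 + A^-8; d^5 = -A^10 - 5*A^6 - 10*A^2 - 10*A^-2 - 5*A^-6 - A^-10.
  A^9 * (d^5) = -A^19 - 5*A^15 - 10*A^11 - 10*A^7 - 5*A^3 - A^-1
  A^7 * (9*d^4) = 9*A^15 + 36*A^11 + 54*A^7 + 36*A^3 + 9*A^-1
  A^5 * (35*d^3 + d^5) = -A^15 - 40*A^11 - 115*A^7 - 115*A^3 - 40*A^-1 - A^-5
  A^3 * (73*d^2 + 11*d^4) = 11*A^11 + 117*A^7 + 212*A^3 + 117*A^-1 + 11*A^-5
  A^1 * (82*d + 43*d^3 + d^5) = -A^11 - 48*A^7 - 221*A^3 - 221*A^-1 - 48*A^-5 - A^-9
  A^-1 * (40 + 79*d^2 + 7*d^4) = 7*A^7 + 107*A^3 + 240*A^-1 + 107*A^-5 + 7*A^-9
  A^-3 * (63*d + 21*d^3) = -21*A^3 - 126*A^-1 - 126*A^-5 - 21*A^-9
  A^-5 * (9 + 26*d^2 + d^4) = A^3 + 30*A^-1 + 67*A^-5 + 30*A^-9 + A^-13
  A^-7 * (6*d + 3*d^3) = -3*A^-1 - 15*A^-5 - 15*A^-9 - 3*A^-13
  A^-9 * (d^2) = A^-5 + 2*A^-9 + A^-13
Summing the groups: <K> = -A^19 + 3*A^15 - 4*A^11 + 5*A^7 - 6*A^3 + 5*A^-1 - 4*A^-5 + 2*A^-9 - A^-13
Normalise by the writhe: (-A^3)^(-w) = (-A^3)^(3) = -A^9, so f(A) = -A^9 * <K> = A^28 - 3*A^24 + 4*A^20 - 5*A^16 + 6*A^12 - 5*A^8 + 4*A^4 - 2 + A^-4.
Substitute A = t^(-1/4), i.e. A^e → t^(-e/4): V(t) = t - 2 + 4*t^-1 - 5*t^-2 + 6*t^-3 - 5*t^-4 + 4*t^-5 - 3*t^-6 + t^-7

Answer: t - 2 + 4*t^-1 - 5*t^-2 + 6*t^-3 - 5*t^-4 + 4*t^-5 - 3*t^-6 + t^-7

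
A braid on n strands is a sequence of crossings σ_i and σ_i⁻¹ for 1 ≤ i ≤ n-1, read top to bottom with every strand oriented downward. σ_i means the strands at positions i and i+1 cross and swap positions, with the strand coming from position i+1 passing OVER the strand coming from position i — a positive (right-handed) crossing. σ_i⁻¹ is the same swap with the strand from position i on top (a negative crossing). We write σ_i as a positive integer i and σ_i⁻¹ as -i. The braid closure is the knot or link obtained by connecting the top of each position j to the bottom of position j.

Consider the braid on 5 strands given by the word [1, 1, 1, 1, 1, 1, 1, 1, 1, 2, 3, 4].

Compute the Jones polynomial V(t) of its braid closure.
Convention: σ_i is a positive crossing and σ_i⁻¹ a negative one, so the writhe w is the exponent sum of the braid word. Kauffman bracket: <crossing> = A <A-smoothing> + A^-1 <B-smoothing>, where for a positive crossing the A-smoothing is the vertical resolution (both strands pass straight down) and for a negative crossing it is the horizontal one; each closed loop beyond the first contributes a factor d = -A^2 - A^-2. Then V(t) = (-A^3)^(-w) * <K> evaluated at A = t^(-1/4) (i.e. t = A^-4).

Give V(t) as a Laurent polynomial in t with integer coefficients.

The presented braid s1 s1 s1 s1 s1 s1 s1 s1 s1 s2 s3 s4 on 5 strands reduces by inverse Markov moves (closure unchanged at each step):
  Destabilize: the word has the form β·s4 where s4 occurs only as the final letter (β ∈ B_4); drop it and the last strand → 4 strands.
  Destabilize: the word has the form β·s3 where s3 occurs only as the final letter (β ∈ B_3); drop it and the last strand → 3 strands.
  Destabilize: the word has the form β·s2 where s2 occurs only as the final letter (β ∈ B_2); drop it and the last strand → 2 strands.
Reduced to β = s1 s1 s1 s1 s1 s1 s1 s1 s1 on 2 strands, 9 crossings.
Compute on β:
Braid: s1 s1 s1 s1 s1 s1 s1 s1 s1 on 2 strands, 9 crossings.
Writhe w = (#positive) - (#negative) = 9 - 0 = 9.
Enumerate smoothing states for the bracket polynomial. There are 2^9 = 512 states.
For each crossing: s=0 is the vertical smoothing, s=1 horizontal. Crossing k contributes A^(sign_k * (1 - 2*s_k)); loop factor d = -A^2 - A^-2.
Tabulate the states by total A-exponent and number of loops L (A-exp: L × count):
  A^9: L=2 ×1
  A^7: L=1 ×9
  A^5: L=2 ×36
  A^3: L=3 ×84
  A^1: L=4 ×126
  A^-1: L=5 ×126
  A^-3: L=6 ×84
  A^-5: L=7 ×36
  A^-7: L=8 ×9
  A^-9: L=9 ×1
Each group contributes A^e * Σ count * d^(L-1):
Powers of d = -A^2 - A^-2: d^2 = A^4 + 2 + A^-4; d^3 = -A^6 - 3*A^2 - 3*A^-2 - A^-6; d^4 = A^8 + 4*A^4 + 6 + 4*A^-4 + A^-8; d^5 = -A^10 - 5*A^6 - 10*A^2 - 10*A^-2 - 5*A^-6 - A^-10; d^6 = A^12 + 6*A^8 + 15*A^4 + 20 + 15*A^-4 + 6*A^-8 + A^-12; d^7 = -A^14 - 7*A^10 - 21*A^6 - 35*A^2 - 35*A^-2 - 21*A^-6 - 7*A^-10 - A^-14; d^8 = A^16 + 8*A^12 + 28*A^8 + 56*A^4 + 70 + 56*A^-4 + 28*A^-8 + 8*A^-12 + A^-16.
  A^9 * (d) = -A^11 - A^7
  A^7 * (9) = 9*A^7
  A^5 * (36*d) = -36*A^7 - 36*A^3
  A^3 * (84*d^2) = 84*A^7 + 168*A^3 + 84*A^-1
  A^1 * (126*d^3) = -126*A^7 - 378*A^3 - 378*A^-1 - 126*A^-5
  A^-1 * (126*d^4) = 126*A^7 + 504*A^3 + 756*A^-1 + 504*A^-5 + 126*A^-9
  A^-3 * (84*d^5) = -84*A^7 - 420*A^3 - 840*A^-1 - 840*A^-5 - 420*A^-9 - 84*A^-13
  A^-5 * (36*d^6) = 36*A^7 + 216*A^3 + 540*A^-1 + 720*A^-5 + 540*A^-9 + 216*A^-13 + 36*A^-17
  A^-7 * (9*d^7) = -9*A^7 - 63*A^3 - 189*A^-1 - 315*A^-5 - 315*A^-9 - 189*A^-13 - 63*A^-17 - 9*A^-21
  A^-9 * (d^8) = A^7 + 8*A^3 + 28*A^-1 + 56*A^-5 + 70*A^-9 + 56*A^-13 + 28*A^-17 + 8*A^-21 + A^-25
Summing the groups: <K> = -A^11 - A^3 + A^-1 - A^-5 + A^-9 - A^-13 + A^-17 - A^-21 + A^-25
Normalise by the writhe: (-A^3)^(-w) = (-A^3)^(-9) = -A^-27, so f(A) = -A^-27 * <K> = A^-16 + A^-24 - A^-28 + A^-32 - A^-36 + A^-40 - A^-44 + A^-48 - A^-52.
Substitute A = t^(-1/4), i.e. A^e → t^(-e/4): V(t) = -t^13 + t^12 - t^11 + t^10 - t^9 + t^8 - t^7 + t^6 + t^4

Answer: -t^13 + t^12 - t^11 + t^10 - t^9 + t^8 - t^7 + t^6 + t^4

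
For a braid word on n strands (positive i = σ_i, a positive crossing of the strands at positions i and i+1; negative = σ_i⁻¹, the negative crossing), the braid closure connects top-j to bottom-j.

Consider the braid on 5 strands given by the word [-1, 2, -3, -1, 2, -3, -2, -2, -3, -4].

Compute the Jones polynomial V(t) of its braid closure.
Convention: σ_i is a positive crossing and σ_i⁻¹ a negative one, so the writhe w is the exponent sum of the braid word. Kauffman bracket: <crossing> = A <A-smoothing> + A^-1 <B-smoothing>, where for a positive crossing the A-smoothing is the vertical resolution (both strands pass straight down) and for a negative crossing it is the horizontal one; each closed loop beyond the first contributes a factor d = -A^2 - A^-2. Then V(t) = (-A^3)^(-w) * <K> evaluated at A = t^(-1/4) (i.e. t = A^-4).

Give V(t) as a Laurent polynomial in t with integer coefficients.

2*t^-1 - 3*t^-2 + 4*t^-3 - 4*t^-4 + 4*t^-5 - 3*t^-6 + 2*t^-7 - t^-8

Derivation:
The presented braid s1^-1 s2 s3^-1 s1^-1 s2 s3^-1 s2^-1 s2^-1 s3^-1 s4^-1 on 5 strands reduces by inverse Markov moves (closure unchanged at each step):
  Destabilize: the word has the form β·s4^-1 where s4^-1 occurs only as the final letter (β ∈ B_4); drop it and the last strand → 4 strands.
Reduced to β = s1^-1 s2 s3^-1 s1^-1 s2 s3^-1 s2^-1 s2^-1 s3^-1 on 4 strands, 9 crossings.
Compute on β:
Braid: s1^-1 s2 s3^-1 s1^-1 s2 s3^-1 s2^-1 s2^-1 s3^-1 on 4 strands, 9 crossings.
Writhe w = (#positive) - (#negative) = 2 - 7 = -5.
Computing the Kauffman bracket via state sum. There are 2^9 = 512 states.
Each crossing splits two ways (0=vertical, 1=horizontal). The state's weight is A^(#A-smoothings - #B-smoothings) * d^(loops - 1).
Tabulate the states by total A-exponent and number of loops L (A-exp: L × count):
  A^9: L=5 ×1
  A^7: L=4 ×9
  A^5: L=3 ×33, L=5 ×3
  A^3: L=2 ×59, L=4 ×25
  A^1: L=1 ×42, L=3 ×80, L=5 ×4
  A^-1: L=2 ×93, L=4 ×33
  A^-3: L=1 ×19, L=3 ×58, L=5 ×7
  A^-5: L=2 ×19, L=4 ×16, L=6 ×1
  A^-7: L=3 ×7, L=5 ×2
  A^-9: L=4 ×1
Each group contributes A^e * Σ count * d^(L-1):
Powers of d = -A^2 - A^-2: d^2 = A^4 + 2 + A^-4; d^3 = -A^6 - 3*A^2 - 3*A^-2 - A^-6; d^4 = A^8 + 4*A^4 + 6 + 4*A^-4 + A^-8; d^5 = -A^10 - 5*A^6 - 10*A^2 - 10*A^-2 - 5*A^-6 - A^-10.
  A^9 * (d^4) = A^17 + 4*A^13 + 6*A^9 + 4*A^5 + A
  A^7 * (9*d^3) = -9*A^13 - 27*A^9 - 27*A^5 - 9*A
  A^5 * (33*d^2 + 3*d^4) = 3*A^13 + 45*A^9 + 84*A^5 + 45*A + 3*A^-3
  A^3 * (59*d + 25*d^3) = -25*A^9 - 134*A^5 - 134*A - 25*A^-3
  A^1 * (42 + 80*d^2 + 4*d^4) = 4*A^9 + 96*A^5 + 226*A + 96*A^-3 + 4*A^-7
  A^-1 * (93*d + 33*d^3) = -33*A^5 - 192*A - 192*A^-3 - 33*A^-7
  A^-3 * (19 + 58*d^2 + 7*d^4) = 7*A^5 + 86*A + 177*A^-3 + 86*A^-7 + 7*A^-11
  A^-5 * (19*d + 16*d^3 + d^5) = -A^5 - 21*A - 77*A^-3 - 77*A^-7 - 21*A^-11 - A^-15
  A^-7 * (7*d^2 + 2*d^4) = 2*A + 15*A^-3 + 26*A^-7 + 15*A^-11 + 2*A^-15
  A^-9 * (d^3) = -A^-3 - 3*A^-7 - 3*A^-11 - A^-15
Summing the groups: <K> = A^17 - 2*A^13 + 3*A^9 - 4*A^5 + 4*A - 4*A^-3 + 3*A^-7 - 2*A^-11
Normalise by the writhe: (-A^3)^(-w) = (-A^3)^(5) = -A^15, so f(A) = -A^15 * <K> = -A^32 + 2*A^28 - 3*A^24 + 4*A^20 - 4*A^16 + 4*A^12 - 3*A^8 + 2*A^4.
Substitute A = t^(-1/4), i.e. A^e → t^(-e/4): V(t) = 2*t^-1 - 3*t^-2 + 4*t^-3 - 4*t^-4 + 4*t^-5 - 3*t^-6 + 2*t^-7 - t^-8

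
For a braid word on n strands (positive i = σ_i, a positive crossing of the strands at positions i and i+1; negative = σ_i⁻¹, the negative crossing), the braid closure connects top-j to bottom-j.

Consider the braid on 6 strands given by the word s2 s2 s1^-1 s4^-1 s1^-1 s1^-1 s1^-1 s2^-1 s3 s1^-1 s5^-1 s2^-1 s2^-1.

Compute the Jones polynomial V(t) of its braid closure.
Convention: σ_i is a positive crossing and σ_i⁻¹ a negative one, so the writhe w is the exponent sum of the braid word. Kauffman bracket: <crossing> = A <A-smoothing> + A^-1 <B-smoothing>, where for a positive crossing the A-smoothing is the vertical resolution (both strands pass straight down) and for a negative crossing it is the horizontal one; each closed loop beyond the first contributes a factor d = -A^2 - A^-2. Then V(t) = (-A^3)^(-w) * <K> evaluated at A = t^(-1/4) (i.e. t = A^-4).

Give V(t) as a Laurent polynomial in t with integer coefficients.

t^-2 + t^-4 - t^-5 + t^-6 - t^-7

Derivation:
The presented braid s2 s2 s1^-1 s4^-1 s1^-1 s1^-1 s1^-1 s2^-1 s3 s1^-1 s5^-1 s2^-1 s2^-1 on 6 strands reduces by inverse Markov moves (closure unchanged at each step):
  Deconjugate: the word is γ·β·γ⁻¹ with γ = s2 s2 (prefix) and γ⁻¹ = s2^-1 s2^-1 (suffix); strip both.
  Destabilize: the word has the form β·s5^-1 where s5^-1 occurs only as the final letter (β ∈ B_5); drop it and the last strand → 5 strands.
Reduced to β = s1^-1 s4^-1 s1^-1 s1^-1 s1^-1 s2^-1 s3 s1^-1 on 5 strands, 8 crossings.
Compute on β:
Braid: s1^-1 s4^-1 s1^-1 s1^-1 s1^-1 s2^-1 s3 s1^-1 on 5 strands, 8 crossings.
Writhe w = (#positive) - (#negative) = 1 - 7 = -6.
Computing the Kauffman bracket via state sum. There are 2^8 = 256 states.
Smooth each crossing (0=||, 1=⌣⌢); contribution A^(Σ sign_k(1-2s_k)) * d^(L-1).
Tabulate the states by total A-exponent and number of loops L (A-exp: L × count):
  A^8: L=6 ×1
  A^6: L=5 ×6, L=7 ×2
  A^4: L=4 ×15, L=6 ×12, L=8 ×1
  A^2: L=3 ×20, L=5 ×30, L=7 ×6
  A^0: L=2 ×15, L=4 ×40, L=6 ×15
  A^-2: L=1 ×5, L=3 ×31, L=5 ×20
  A^-4: L=2 ×11, L=4 ×17
  A^-6: L=3 ×7, L=5 ×1
  A^-8: L=4 ×1
Each group contributes A^e * Σ count * d^(L-1):
Powers of d = -A^2 - A^-2: d^2 = A^4 + 2 + A^-4; d^3 = -A^6 - 3*A^2 - 3*A^-2 - A^-6; d^4 = A^8 + 4*A^4 + 6 + 4*A^-4 + A^-8; d^5 = -A^10 - 5*A^6 - 10*A^2 - 10*A^-2 - 5*A^-6 - A^-10; d^6 = A^12 + 6*A^8 + 15*A^4 + 20 + 15*A^-4 + 6*A^-8 + A^-12; d^7 = -A^14 - 7*A^10 - 21*A^6 - 35*A^2 - 35*A^-2 - 21*A^-6 - 7*A^-10 - A^-14.
  A^8 * (d^5) = -A^18 - 5*A^14 - 10*A^10 - 10*A^6 - 5*A^2 - A^-2
  A^6 * (6*d^4 + 2*d^6) = 2*A^18 + 18*A^14 + 54*A^10 + 76*A^6 + 54*A^2 + 18*A^-2 + 2*A^-6
  A^4 * (15*d^3 + 12*d^5 + d^7) = -A^18 - 19*A^14 - 96*A^10 - 200*A^6 - 200*A^2 - 96*A^-2 - 19*A^-6 - A^-10
  A^2 * (20*d^2 + 30*d^4 + 6*d^6) = 6*A^14 + 66*A^10 + 230*A^6 + 340*A^2 + 230*A^-2 + 66*A^-6 + 6*A^-10
  A^0 * (15*d + 40*d^3 + 15*d^5) = -15*A^10 - 115*A^6 - 285*A^2 - 285*A^-2 - 115*A^-6 - 15*A^-10
  A^-2 * (5 + 31*d^2 + 20*d^4) = 20*A^6 + 111*A^2 + 187*A^-2 + 111*A^-6 + 20*A^-10
  A^-4 * (11*d + 17*d^3) = -17*A^2 - 62*A^-2 - 62*A^-6 - 17*A^-10
  A^-6 * (7*d^2 + d^4) = A^2 + 11*A^-2 + 20*A^-6 + 11*A^-10 + A^-14
  A^-8 * (d^3) = -A^-2 - 3*A^-6 - 3*A^-10 - A^-14
Summing the groups: <K> = -A^10 + A^6 - A^2 + A^-2 + A^-10
Normalise by the writhe: (-A^3)^(-w) = (-A^3)^(6) = A^18, so f(A) = A^18 * <K> = -A^28 + A^24 - A^20 + A^16 + A^8.
Substitute A = t^(-1/4), i.e. A^e → t^(-e/4): V(t) = t^-2 + t^-4 - t^-5 + t^-6 - t^-7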